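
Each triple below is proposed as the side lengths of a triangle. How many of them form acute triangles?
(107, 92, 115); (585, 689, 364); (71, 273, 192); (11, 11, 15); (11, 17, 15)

(107,92,115): 92²+107² = 19913 > 13225 = 115² → acute
(585,689,364): 364²+585² = 474721 = 689² → right
(71,273,192): 71+192 ≤ 273, not a triangle
(11,11,15): 11²+11² = 242 > 225 = 15² → acute
(11,17,15): 11²+15² = 346 > 289 = 17² → acute
3 of the 5 are acute.

3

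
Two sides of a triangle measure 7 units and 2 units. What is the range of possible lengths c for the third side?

5 < c < 9

By the triangle inequality, c must be less than 7 + 2 = 9 and greater than |7 − 2| = 5.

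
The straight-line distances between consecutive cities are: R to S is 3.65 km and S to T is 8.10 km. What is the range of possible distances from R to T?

By the triangle inequality, |3.65 − 8.10| ≤ RT ≤ 3.65 + 8.10.

4.45 ≤ RT ≤ 11.75 km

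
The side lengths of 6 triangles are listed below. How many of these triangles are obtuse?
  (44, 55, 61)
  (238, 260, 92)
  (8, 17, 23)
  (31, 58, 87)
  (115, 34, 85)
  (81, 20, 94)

5

(44,55,61): 44²+55² = 4961 > 3721 = 61² → acute
(238,260,92): 92²+238² = 65108 < 67600 = 260² → obtuse
(8,17,23): 8²+17² = 353 < 529 = 23² → obtuse
(31,58,87): 31²+58² = 4325 < 7569 = 87² → obtuse
(115,34,85): 34²+85² = 8381 < 13225 = 115² → obtuse
(81,20,94): 20²+81² = 6961 < 8836 = 94² → obtuse
5 of the 6 are obtuse.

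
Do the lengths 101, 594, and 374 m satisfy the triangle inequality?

No

The longest side is 594, but the other two sum to only 475.
475 < 594, so the triangle inequality fails.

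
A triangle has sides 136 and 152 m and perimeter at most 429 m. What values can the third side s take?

Triangle inequality alone gives 16 < s < 288.
The perimeter condition gives s ≤ 429 − 136 − 152 = 141.
Intersecting the two: 16 < s ≤ 141.

16 < s ≤ 141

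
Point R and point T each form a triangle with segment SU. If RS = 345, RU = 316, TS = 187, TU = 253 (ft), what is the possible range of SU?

66 < SU < 440

From triangle RSU: |345 − 316| < SU < 345 + 316, i.e. 29 < SU < 661.
From triangle TSU: 66 < SU < 440.
Both must hold, so SU lies in the intersection.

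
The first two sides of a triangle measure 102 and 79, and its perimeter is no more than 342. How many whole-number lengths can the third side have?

Triangle inequality: 23 < x < 181. Perimeter ≤ 342 gives x ≤ 342 − 102 − 79 = 161.
So 23 < x ≤ 161; integers 24 through 161: 138 values.

138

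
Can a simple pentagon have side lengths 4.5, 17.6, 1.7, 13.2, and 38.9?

No

For a pentagon, each side must be shorter than the sum of the others.
Here the longest side is 38.9, but the remaining 4 sides sum to only 37.0.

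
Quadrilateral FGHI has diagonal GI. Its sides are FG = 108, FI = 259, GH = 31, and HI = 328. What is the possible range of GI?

From triangle FGI: |108 − 259| < GI < 108 + 259, i.e. 151 < GI < 367.
From triangle HGI: 297 < GI < 359.
Both must hold, so GI lies in the intersection.

297 < GI < 359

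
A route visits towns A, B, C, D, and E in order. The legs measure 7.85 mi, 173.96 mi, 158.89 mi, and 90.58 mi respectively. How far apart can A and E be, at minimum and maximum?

The maximum is all hops collinear in one direction: 7.85 + 173.96 + 158.89 + 90.58 = 431.28.
The longest hop is 173.96; the others sum to 257.32. Since 173.96 ≤ 257.32, the path can fold back on itself completely, so the minimum distance is 0.

0 ≤ AE ≤ 431.28 mi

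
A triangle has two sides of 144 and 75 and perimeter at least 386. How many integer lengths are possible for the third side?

Triangle inequality: 69 < x < 219. Perimeter ≥ 386 gives x ≥ 386 − 144 − 75 = 167.
So 167 ≤ x < 219; integers 167 through 218: 52 values.

52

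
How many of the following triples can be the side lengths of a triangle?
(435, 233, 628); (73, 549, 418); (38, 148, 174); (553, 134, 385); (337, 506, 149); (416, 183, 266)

3

(233,435,628): 233+435 > 628 → valid
(73,418,549): 73+418 ≤ 549 → not valid
(38,148,174): 38+148 > 174 → valid
(134,385,553): 134+385 ≤ 553 → not valid
(149,337,506): 149+337 ≤ 506 → not valid
(183,266,416): 183+266 > 416 → valid
3 of the 6 triples form a triangle.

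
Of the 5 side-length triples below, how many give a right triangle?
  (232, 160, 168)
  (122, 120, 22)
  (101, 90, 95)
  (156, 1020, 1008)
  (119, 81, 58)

(232,160,168): 160²+168² = 53824 = 232² → right
(122,120,22): 22²+120² = 14884 = 122² → right
(101,90,95): 90²+95² = 17125 > 10201 = 101² → acute
(156,1020,1008): 156²+1008² = 1040400 = 1020² → right
(119,81,58): 58²+81² = 9925 < 14161 = 119² → obtuse
3 of the 5 are right.

3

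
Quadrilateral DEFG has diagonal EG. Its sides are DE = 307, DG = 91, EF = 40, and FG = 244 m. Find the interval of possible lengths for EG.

From triangle DEG: |307 − 91| < EG < 307 + 91, i.e. 216 < EG < 398.
From triangle FEG: 204 < EG < 284.
Both must hold, so EG lies in the intersection.

216 < EG < 284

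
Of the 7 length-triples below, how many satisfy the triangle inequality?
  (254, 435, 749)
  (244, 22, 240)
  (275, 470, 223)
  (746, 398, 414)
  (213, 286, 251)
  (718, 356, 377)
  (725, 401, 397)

(254,435,749): 254+435 ≤ 749 → not valid
(22,240,244): 22+240 > 244 → valid
(223,275,470): 223+275 > 470 → valid
(398,414,746): 398+414 > 746 → valid
(213,251,286): 213+251 > 286 → valid
(356,377,718): 356+377 > 718 → valid
(397,401,725): 397+401 > 725 → valid
6 of the 7 triples form a triangle.

6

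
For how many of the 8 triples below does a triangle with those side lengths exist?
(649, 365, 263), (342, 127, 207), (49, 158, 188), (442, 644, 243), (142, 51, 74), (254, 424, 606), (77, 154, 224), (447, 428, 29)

(263,365,649): 263+365 ≤ 649 → not valid
(127,207,342): 127+207 ≤ 342 → not valid
(49,158,188): 49+158 > 188 → valid
(243,442,644): 243+442 > 644 → valid
(51,74,142): 51+74 ≤ 142 → not valid
(254,424,606): 254+424 > 606 → valid
(77,154,224): 77+154 > 224 → valid
(29,428,447): 29+428 > 447 → valid
5 of the 8 triples form a triangle.

5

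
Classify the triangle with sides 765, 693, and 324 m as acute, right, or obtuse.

Compare the square of the longest side to the sum of squares of the other two: 324² + 693² = 585225 = 765².

right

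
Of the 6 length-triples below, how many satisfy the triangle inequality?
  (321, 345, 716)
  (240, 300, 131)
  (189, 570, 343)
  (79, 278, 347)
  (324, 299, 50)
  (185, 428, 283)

4

(321,345,716): 321+345 ≤ 716 → not valid
(131,240,300): 131+240 > 300 → valid
(189,343,570): 189+343 ≤ 570 → not valid
(79,278,347): 79+278 > 347 → valid
(50,299,324): 50+299 > 324 → valid
(185,283,428): 185+283 > 428 → valid
4 of the 6 triples form a triangle.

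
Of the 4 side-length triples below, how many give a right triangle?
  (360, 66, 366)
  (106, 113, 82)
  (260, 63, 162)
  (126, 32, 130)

2

(360,66,366): 66²+360² = 133956 = 366² → right
(106,113,82): 82²+106² = 17960 > 12769 = 113² → acute
(260,63,162): 63+162 ≤ 260, not a triangle
(126,32,130): 32²+126² = 16900 = 130² → right
2 of the 4 are right.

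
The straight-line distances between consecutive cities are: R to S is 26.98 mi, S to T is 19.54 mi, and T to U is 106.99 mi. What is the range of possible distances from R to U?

60.47 ≤ RU ≤ 153.51 mi

The maximum is all hops collinear in one direction: 26.98 + 19.54 + 106.99 = 153.51.
The longest hop is 106.99; the others sum to 46.52. Folding the others back against it leaves at least 106.99 − 46.52 = 60.47.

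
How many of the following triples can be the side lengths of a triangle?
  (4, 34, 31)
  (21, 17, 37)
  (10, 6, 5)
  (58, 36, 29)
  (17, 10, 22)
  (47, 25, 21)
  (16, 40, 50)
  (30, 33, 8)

(4,31,34): 4+31 > 34 → valid
(17,21,37): 17+21 > 37 → valid
(5,6,10): 5+6 > 10 → valid
(29,36,58): 29+36 > 58 → valid
(10,17,22): 10+17 > 22 → valid
(21,25,47): 21+25 ≤ 47 → not valid
(16,40,50): 16+40 > 50 → valid
(8,30,33): 8+30 > 33 → valid
7 of the 8 triples form a triangle.

7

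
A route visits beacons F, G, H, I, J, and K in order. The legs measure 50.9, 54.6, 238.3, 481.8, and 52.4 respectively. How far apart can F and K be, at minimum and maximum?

85.6 ≤ FK ≤ 878.0

The maximum is all hops collinear in one direction: 50.9 + 54.6 + 238.3 + 481.8 + 52.4 = 878.0.
The longest hop is 481.8; the others sum to 396.2. Folding the others back against it leaves at least 481.8 − 396.2 = 85.6.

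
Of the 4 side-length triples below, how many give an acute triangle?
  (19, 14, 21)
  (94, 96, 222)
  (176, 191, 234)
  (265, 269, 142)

3

(19,14,21): 14²+19² = 557 > 441 = 21² → acute
(94,96,222): 94+96 ≤ 222, not a triangle
(176,191,234): 176²+191² = 67457 > 54756 = 234² → acute
(265,269,142): 142²+265² = 90389 > 72361 = 269² → acute
3 of the 4 are acute.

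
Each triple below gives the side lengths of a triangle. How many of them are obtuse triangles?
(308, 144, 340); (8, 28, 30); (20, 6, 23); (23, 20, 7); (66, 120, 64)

4

(308,144,340): 144²+308² = 115600 = 340² → right
(8,28,30): 8²+28² = 848 < 900 = 30² → obtuse
(20,6,23): 6²+20² = 436 < 529 = 23² → obtuse
(23,20,7): 7²+20² = 449 < 529 = 23² → obtuse
(66,120,64): 64²+66² = 8452 < 14400 = 120² → obtuse
4 of the 5 are obtuse.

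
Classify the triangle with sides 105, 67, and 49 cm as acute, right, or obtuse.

Compare the square of the longest side to the sum of squares of the other two: 49² + 67² = 6890 < 11025 = 105².

obtuse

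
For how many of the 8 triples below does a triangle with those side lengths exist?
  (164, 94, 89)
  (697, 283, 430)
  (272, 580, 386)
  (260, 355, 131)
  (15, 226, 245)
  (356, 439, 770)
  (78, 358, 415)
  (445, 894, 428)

6

(89,94,164): 89+94 > 164 → valid
(283,430,697): 283+430 > 697 → valid
(272,386,580): 272+386 > 580 → valid
(131,260,355): 131+260 > 355 → valid
(15,226,245): 15+226 ≤ 245 → not valid
(356,439,770): 356+439 > 770 → valid
(78,358,415): 78+358 > 415 → valid
(428,445,894): 428+445 ≤ 894 → not valid
6 of the 8 triples form a triangle.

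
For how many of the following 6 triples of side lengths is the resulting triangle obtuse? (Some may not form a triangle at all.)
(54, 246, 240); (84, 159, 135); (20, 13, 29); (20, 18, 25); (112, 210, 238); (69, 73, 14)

2

(54,246,240): 54²+240² = 60516 = 246² → right
(84,159,135): 84²+135² = 25281 = 159² → right
(20,13,29): 13²+20² = 569 < 841 = 29² → obtuse
(20,18,25): 18²+20² = 724 > 625 = 25² → acute
(112,210,238): 112²+210² = 56644 = 238² → right
(69,73,14): 14²+69² = 4957 < 5329 = 73² → obtuse
2 of the 6 are obtuse.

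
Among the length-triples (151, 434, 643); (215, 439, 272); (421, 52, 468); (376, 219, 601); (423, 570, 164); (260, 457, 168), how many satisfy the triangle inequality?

3

(151,434,643): 151+434 ≤ 643 → not valid
(215,272,439): 215+272 > 439 → valid
(52,421,468): 52+421 > 468 → valid
(219,376,601): 219+376 ≤ 601 → not valid
(164,423,570): 164+423 > 570 → valid
(168,260,457): 168+260 ≤ 457 → not valid
3 of the 6 triples form a triangle.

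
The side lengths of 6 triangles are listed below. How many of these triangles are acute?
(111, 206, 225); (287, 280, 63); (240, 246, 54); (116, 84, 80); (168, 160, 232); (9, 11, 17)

1

(111,206,225): 111²+206² = 54757 > 50625 = 225² → acute
(287,280,63): 63²+280² = 82369 = 287² → right
(240,246,54): 54²+240² = 60516 = 246² → right
(116,84,80): 80²+84² = 13456 = 116² → right
(168,160,232): 160²+168² = 53824 = 232² → right
(9,11,17): 9²+11² = 202 < 289 = 17² → obtuse
1 of the 6 is acute.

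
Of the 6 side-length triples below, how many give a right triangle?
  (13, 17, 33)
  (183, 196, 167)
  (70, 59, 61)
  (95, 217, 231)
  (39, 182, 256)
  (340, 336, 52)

(13,17,33): 13+17 ≤ 33, not a triangle
(183,196,167): 167²+183² = 61378 > 38416 = 196² → acute
(70,59,61): 59²+61² = 7202 > 4900 = 70² → acute
(95,217,231): 95²+217² = 56114 > 53361 = 231² → acute
(39,182,256): 39+182 ≤ 256, not a triangle
(340,336,52): 52²+336² = 115600 = 340² → right
1 of the 6 is right.

1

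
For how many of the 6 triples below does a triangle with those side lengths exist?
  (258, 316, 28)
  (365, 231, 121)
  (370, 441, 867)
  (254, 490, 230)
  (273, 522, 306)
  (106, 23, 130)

1

(28,258,316): 28+258 ≤ 316 → not valid
(121,231,365): 121+231 ≤ 365 → not valid
(370,441,867): 370+441 ≤ 867 → not valid
(230,254,490): 230+254 ≤ 490 → not valid
(273,306,522): 273+306 > 522 → valid
(23,106,130): 23+106 ≤ 130 → not valid
1 of the 6 triples forms a triangle.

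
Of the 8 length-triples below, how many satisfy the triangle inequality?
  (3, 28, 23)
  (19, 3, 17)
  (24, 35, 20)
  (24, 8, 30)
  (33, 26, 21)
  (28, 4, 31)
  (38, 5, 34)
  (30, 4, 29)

(3,23,28): 3+23 ≤ 28 → not valid
(3,17,19): 3+17 > 19 → valid
(20,24,35): 20+24 > 35 → valid
(8,24,30): 8+24 > 30 → valid
(21,26,33): 21+26 > 33 → valid
(4,28,31): 4+28 > 31 → valid
(5,34,38): 5+34 > 38 → valid
(4,29,30): 4+29 > 30 → valid
7 of the 8 triples form a triangle.

7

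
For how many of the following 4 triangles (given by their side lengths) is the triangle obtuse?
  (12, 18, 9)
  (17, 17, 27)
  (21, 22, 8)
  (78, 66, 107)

(12,18,9): 9²+12² = 225 < 324 = 18² → obtuse
(17,17,27): 17²+17² = 578 < 729 = 27² → obtuse
(21,22,8): 8²+21² = 505 > 484 = 22² → acute
(78,66,107): 66²+78² = 10440 < 11449 = 107² → obtuse
3 of the 4 are obtuse.

3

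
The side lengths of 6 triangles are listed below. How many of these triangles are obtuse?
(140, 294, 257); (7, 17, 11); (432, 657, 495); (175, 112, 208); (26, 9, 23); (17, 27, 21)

4

(140,294,257): 140²+257² = 85649 < 86436 = 294² → obtuse
(7,17,11): 7²+11² = 170 < 289 = 17² → obtuse
(432,657,495): 432²+495² = 431649 = 657² → right
(175,112,208): 112²+175² = 43169 < 43264 = 208² → obtuse
(26,9,23): 9²+23² = 610 < 676 = 26² → obtuse
(17,27,21): 17²+21² = 730 > 729 = 27² → acute
4 of the 6 are obtuse.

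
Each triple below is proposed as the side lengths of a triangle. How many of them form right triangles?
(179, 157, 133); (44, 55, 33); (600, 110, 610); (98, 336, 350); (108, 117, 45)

4

(179,157,133): 133²+157² = 42338 > 32041 = 179² → acute
(44,55,33): 33²+44² = 3025 = 55² → right
(600,110,610): 110²+600² = 372100 = 610² → right
(98,336,350): 98²+336² = 122500 = 350² → right
(108,117,45): 45²+108² = 13689 = 117² → right
4 of the 5 are right.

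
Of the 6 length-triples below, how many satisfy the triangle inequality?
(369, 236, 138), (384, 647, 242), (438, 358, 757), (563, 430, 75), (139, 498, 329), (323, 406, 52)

2

(138,236,369): 138+236 > 369 → valid
(242,384,647): 242+384 ≤ 647 → not valid
(358,438,757): 358+438 > 757 → valid
(75,430,563): 75+430 ≤ 563 → not valid
(139,329,498): 139+329 ≤ 498 → not valid
(52,323,406): 52+323 ≤ 406 → not valid
2 of the 6 triples form a triangle.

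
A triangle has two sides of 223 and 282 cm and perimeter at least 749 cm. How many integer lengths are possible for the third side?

261

Triangle inequality: 59 < x < 505. Perimeter ≥ 749 gives x ≥ 749 − 223 − 282 = 244.
So 244 ≤ x < 505; integers 244 through 504: 261 values.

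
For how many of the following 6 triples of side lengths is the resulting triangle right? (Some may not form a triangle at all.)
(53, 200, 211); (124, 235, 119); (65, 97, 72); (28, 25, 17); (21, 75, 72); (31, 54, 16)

2

(53,200,211): 53²+200² = 42809 < 44521 = 211² → obtuse
(124,235,119): 119²+124² = 29537 < 55225 = 235² → obtuse
(65,97,72): 65²+72² = 9409 = 97² → right
(28,25,17): 17²+25² = 914 > 784 = 28² → acute
(21,75,72): 21²+72² = 5625 = 75² → right
(31,54,16): 16+31 ≤ 54, not a triangle
2 of the 6 are right.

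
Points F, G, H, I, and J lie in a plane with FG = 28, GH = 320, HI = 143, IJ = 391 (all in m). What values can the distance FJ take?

The maximum is all hops collinear in one direction: 28 + 320 + 143 + 391 = 882.
The longest hop is 391; the others sum to 491. Since 391 ≤ 491, the path can fold back on itself completely, so the minimum distance is 0.

0 ≤ FJ ≤ 882 m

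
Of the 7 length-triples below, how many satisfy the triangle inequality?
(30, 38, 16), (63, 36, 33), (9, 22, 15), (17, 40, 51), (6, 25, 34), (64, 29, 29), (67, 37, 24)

4

(16,30,38): 16+30 > 38 → valid
(33,36,63): 33+36 > 63 → valid
(9,15,22): 9+15 > 22 → valid
(17,40,51): 17+40 > 51 → valid
(6,25,34): 6+25 ≤ 34 → not valid
(29,29,64): 29+29 ≤ 64 → not valid
(24,37,67): 24+37 ≤ 67 → not valid
4 of the 7 triples form a triangle.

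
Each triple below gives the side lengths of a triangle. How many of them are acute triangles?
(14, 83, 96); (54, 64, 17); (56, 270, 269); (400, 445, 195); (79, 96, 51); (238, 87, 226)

2

(14,83,96): 14²+83² = 7085 < 9216 = 96² → obtuse
(54,64,17): 17²+54² = 3205 < 4096 = 64² → obtuse
(56,270,269): 56²+269² = 75497 > 72900 = 270² → acute
(400,445,195): 195²+400² = 198025 = 445² → right
(79,96,51): 51²+79² = 8842 < 9216 = 96² → obtuse
(238,87,226): 87²+226² = 58645 > 56644 = 238² → acute
2 of the 6 are acute.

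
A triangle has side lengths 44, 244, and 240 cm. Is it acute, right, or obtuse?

right

Compare the square of the longest side to the sum of squares of the other two: 44² + 240² = 59536 = 244².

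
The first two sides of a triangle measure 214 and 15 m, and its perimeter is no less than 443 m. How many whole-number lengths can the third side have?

15

Triangle inequality: 199 < x < 229. Perimeter ≥ 443 gives x ≥ 443 − 214 − 15 = 214.
So 214 ≤ x < 229; integers 214 through 228: 15 values.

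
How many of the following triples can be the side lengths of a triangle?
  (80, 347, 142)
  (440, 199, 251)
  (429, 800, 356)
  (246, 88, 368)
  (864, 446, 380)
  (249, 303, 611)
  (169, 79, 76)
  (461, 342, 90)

(80,142,347): 80+142 ≤ 347 → not valid
(199,251,440): 199+251 > 440 → valid
(356,429,800): 356+429 ≤ 800 → not valid
(88,246,368): 88+246 ≤ 368 → not valid
(380,446,864): 380+446 ≤ 864 → not valid
(249,303,611): 249+303 ≤ 611 → not valid
(76,79,169): 76+79 ≤ 169 → not valid
(90,342,461): 90+342 ≤ 461 → not valid
1 of the 8 triples forms a triangle.

1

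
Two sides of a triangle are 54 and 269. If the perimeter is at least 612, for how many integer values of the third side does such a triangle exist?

Triangle inequality: 215 < x < 323. Perimeter ≥ 612 gives x ≥ 612 − 54 − 269 = 289.
So 289 ≤ x < 323; integers 289 through 322: 34 values.

34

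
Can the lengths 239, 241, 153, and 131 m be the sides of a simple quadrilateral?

Yes

A quadrilateral exists iff every side is shorter than the sum of the others — equivalently, the longest side is less than the sum of the rest.
Longest side 241 < 523 (sum of the remaining 3), so yes.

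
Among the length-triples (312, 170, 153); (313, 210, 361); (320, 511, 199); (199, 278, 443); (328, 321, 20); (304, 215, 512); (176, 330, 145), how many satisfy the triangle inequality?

(153,170,312): 153+170 > 312 → valid
(210,313,361): 210+313 > 361 → valid
(199,320,511): 199+320 > 511 → valid
(199,278,443): 199+278 > 443 → valid
(20,321,328): 20+321 > 328 → valid
(215,304,512): 215+304 > 512 → valid
(145,176,330): 145+176 ≤ 330 → not valid
6 of the 7 triples form a triangle.

6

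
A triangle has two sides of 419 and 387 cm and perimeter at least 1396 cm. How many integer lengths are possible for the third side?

Triangle inequality: 32 < x < 806. Perimeter ≥ 1396 gives x ≥ 1396 − 419 − 387 = 590.
So 590 ≤ x < 806; integers 590 through 805: 216 values.

216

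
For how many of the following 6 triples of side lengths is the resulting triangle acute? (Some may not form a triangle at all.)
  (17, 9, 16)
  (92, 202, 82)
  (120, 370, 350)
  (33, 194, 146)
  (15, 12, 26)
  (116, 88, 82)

2

(17,9,16): 9²+16² = 337 > 289 = 17² → acute
(92,202,82): 82+92 ≤ 202, not a triangle
(120,370,350): 120²+350² = 136900 = 370² → right
(33,194,146): 33+146 ≤ 194, not a triangle
(15,12,26): 12²+15² = 369 < 676 = 26² → obtuse
(116,88,82): 82²+88² = 14468 > 13456 = 116² → acute
2 of the 6 are acute.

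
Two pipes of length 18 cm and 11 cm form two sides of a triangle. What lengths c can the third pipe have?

7 < c < 29

By the triangle inequality, c must be less than 18 + 11 = 29 and greater than |18 − 11| = 7.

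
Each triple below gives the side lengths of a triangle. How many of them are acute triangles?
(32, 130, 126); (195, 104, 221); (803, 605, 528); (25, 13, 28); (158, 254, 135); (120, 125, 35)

(32,130,126): 32²+126² = 16900 = 130² → right
(195,104,221): 104²+195² = 48841 = 221² → right
(803,605,528): 528²+605² = 644809 = 803² → right
(25,13,28): 13²+25² = 794 > 784 = 28² → acute
(158,254,135): 135²+158² = 43189 < 64516 = 254² → obtuse
(120,125,35): 35²+120² = 15625 = 125² → right
1 of the 6 is acute.

1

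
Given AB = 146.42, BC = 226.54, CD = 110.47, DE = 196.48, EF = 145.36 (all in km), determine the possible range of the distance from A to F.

0 ≤ AF ≤ 825.27 km

The maximum is all hops collinear in one direction: 146.42 + 226.54 + 110.47 + 196.48 + 145.36 = 825.27.
The longest hop is 226.54; the others sum to 598.73. Since 226.54 ≤ 598.73, the path can fold back on itself completely, so the minimum distance is 0.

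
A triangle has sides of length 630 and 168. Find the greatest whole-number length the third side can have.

797

The third side must be strictly less than 630 + 168 = 798.
The largest integer below 798 is 797.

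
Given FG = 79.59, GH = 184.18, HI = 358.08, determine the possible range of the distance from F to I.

The maximum is all hops collinear in one direction: 79.59 + 184.18 + 358.08 = 621.85.
The longest hop is 358.08; the others sum to 263.77. Folding the others back against it leaves at least 358.08 − 263.77 = 94.31.

94.31 ≤ FI ≤ 621.85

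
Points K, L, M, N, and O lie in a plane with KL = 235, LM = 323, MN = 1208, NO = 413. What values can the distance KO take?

237 ≤ KO ≤ 2179

The maximum is all hops collinear in one direction: 235 + 323 + 1208 + 413 = 2179.
The longest hop is 1208; the others sum to 971. Folding the others back against it leaves at least 1208 − 971 = 237.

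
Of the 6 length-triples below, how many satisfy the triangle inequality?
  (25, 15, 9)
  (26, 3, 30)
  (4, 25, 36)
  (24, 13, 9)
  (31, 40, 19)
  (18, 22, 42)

1

(9,15,25): 9+15 ≤ 25 → not valid
(3,26,30): 3+26 ≤ 30 → not valid
(4,25,36): 4+25 ≤ 36 → not valid
(9,13,24): 9+13 ≤ 24 → not valid
(19,31,40): 19+31 > 40 → valid
(18,22,42): 18+22 ≤ 42 → not valid
1 of the 6 triples forms a triangle.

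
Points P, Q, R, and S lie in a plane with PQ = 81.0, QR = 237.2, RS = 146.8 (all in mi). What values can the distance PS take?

9.4 ≤ PS ≤ 465.0 mi

The maximum is all hops collinear in one direction: 81.0 + 237.2 + 146.8 = 465.0.
The longest hop is 237.2; the others sum to 227.8. Folding the others back against it leaves at least 237.2 − 227.8 = 9.4.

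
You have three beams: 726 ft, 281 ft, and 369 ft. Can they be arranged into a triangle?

The longest side is 726, but the other two sum to only 650.
650 < 726, so the triangle inequality fails.

No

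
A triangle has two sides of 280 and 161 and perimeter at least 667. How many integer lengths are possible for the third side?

Triangle inequality: 119 < x < 441. Perimeter ≥ 667 gives x ≥ 667 − 280 − 161 = 226.
So 226 ≤ x < 441; integers 226 through 440: 215 values.

215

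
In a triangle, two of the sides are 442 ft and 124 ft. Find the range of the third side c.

By the triangle inequality, c must be less than 442 + 124 = 566 and greater than |442 − 124| = 318.

318 < c < 566 (ft)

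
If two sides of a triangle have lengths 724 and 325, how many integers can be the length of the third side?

649

The third side lies in the open interval (399, 1049).
Integers from 400 to 1048 inclusive: 1048 − 400 + 1 = 649.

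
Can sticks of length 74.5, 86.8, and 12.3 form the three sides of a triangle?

No

The two shorter sides sum to 86.8, exactly equal to the longest side 86.8.
That gives only a degenerate (flat) triangle — the inequality must be strict.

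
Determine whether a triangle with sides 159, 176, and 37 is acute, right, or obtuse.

obtuse

Compare the square of the longest side to the sum of squares of the other two: 37² + 159² = 26650 < 30976 = 176².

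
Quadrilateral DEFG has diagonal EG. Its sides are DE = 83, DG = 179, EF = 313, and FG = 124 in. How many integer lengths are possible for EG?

From triangle DEG: 96 < EG < 262.
From triangle FEG: 189 < EG < 437.
Intersection: 189 < EG < 262, so integers 190 through 261: 72 values.

72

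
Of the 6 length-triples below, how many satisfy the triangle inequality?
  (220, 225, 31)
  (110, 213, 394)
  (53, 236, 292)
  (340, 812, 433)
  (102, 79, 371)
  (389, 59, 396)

2

(31,220,225): 31+220 > 225 → valid
(110,213,394): 110+213 ≤ 394 → not valid
(53,236,292): 53+236 ≤ 292 → not valid
(340,433,812): 340+433 ≤ 812 → not valid
(79,102,371): 79+102 ≤ 371 → not valid
(59,389,396): 59+389 > 396 → valid
2 of the 6 triples form a triangle.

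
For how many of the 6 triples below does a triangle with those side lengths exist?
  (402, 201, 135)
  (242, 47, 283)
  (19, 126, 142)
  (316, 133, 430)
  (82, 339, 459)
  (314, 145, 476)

3

(135,201,402): 135+201 ≤ 402 → not valid
(47,242,283): 47+242 > 283 → valid
(19,126,142): 19+126 > 142 → valid
(133,316,430): 133+316 > 430 → valid
(82,339,459): 82+339 ≤ 459 → not valid
(145,314,476): 145+314 ≤ 476 → not valid
3 of the 6 triples form a triangle.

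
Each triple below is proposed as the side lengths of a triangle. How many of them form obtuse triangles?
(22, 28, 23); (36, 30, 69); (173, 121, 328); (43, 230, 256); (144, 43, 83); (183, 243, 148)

2

(22,28,23): 22²+23² = 1013 > 784 = 28² → acute
(36,30,69): 30+36 ≤ 69, not a triangle
(173,121,328): 121+173 ≤ 328, not a triangle
(43,230,256): 43²+230² = 54749 < 65536 = 256² → obtuse
(144,43,83): 43+83 ≤ 144, not a triangle
(183,243,148): 148²+183² = 55393 < 59049 = 243² → obtuse
2 of the 6 are obtuse.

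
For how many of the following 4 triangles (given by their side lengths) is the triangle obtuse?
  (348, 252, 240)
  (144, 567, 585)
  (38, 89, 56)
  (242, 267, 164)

(348,252,240): 240²+252² = 121104 = 348² → right
(144,567,585): 144²+567² = 342225 = 585² → right
(38,89,56): 38²+56² = 4580 < 7921 = 89² → obtuse
(242,267,164): 164²+242² = 85460 > 71289 = 267² → acute
1 of the 4 is obtuse.

1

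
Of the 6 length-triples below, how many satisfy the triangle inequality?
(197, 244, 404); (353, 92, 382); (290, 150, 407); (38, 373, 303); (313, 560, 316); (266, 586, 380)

5

(197,244,404): 197+244 > 404 → valid
(92,353,382): 92+353 > 382 → valid
(150,290,407): 150+290 > 407 → valid
(38,303,373): 38+303 ≤ 373 → not valid
(313,316,560): 313+316 > 560 → valid
(266,380,586): 266+380 > 586 → valid
5 of the 6 triples form a triangle.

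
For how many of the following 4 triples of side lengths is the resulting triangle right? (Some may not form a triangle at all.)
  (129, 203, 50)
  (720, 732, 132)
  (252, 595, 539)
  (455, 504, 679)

3

(129,203,50): 50+129 ≤ 203, not a triangle
(720,732,132): 132²+720² = 535824 = 732² → right
(252,595,539): 252²+539² = 354025 = 595² → right
(455,504,679): 455²+504² = 461041 = 679² → right
3 of the 4 are right.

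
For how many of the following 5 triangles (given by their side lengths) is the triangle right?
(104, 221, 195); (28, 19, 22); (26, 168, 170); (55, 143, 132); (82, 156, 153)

(104,221,195): 104²+195² = 48841 = 221² → right
(28,19,22): 19²+22² = 845 > 784 = 28² → acute
(26,168,170): 26²+168² = 28900 = 170² → right
(55,143,132): 55²+132² = 20449 = 143² → right
(82,156,153): 82²+153² = 30133 > 24336 = 156² → acute
3 of the 5 are right.

3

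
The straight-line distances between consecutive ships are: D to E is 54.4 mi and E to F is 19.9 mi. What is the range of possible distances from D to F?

34.5 ≤ DF ≤ 74.3 mi

By the triangle inequality, |54.4 − 19.9| ≤ DF ≤ 54.4 + 19.9.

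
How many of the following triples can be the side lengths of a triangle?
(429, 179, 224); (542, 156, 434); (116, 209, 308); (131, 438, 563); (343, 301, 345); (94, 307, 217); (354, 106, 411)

6

(179,224,429): 179+224 ≤ 429 → not valid
(156,434,542): 156+434 > 542 → valid
(116,209,308): 116+209 > 308 → valid
(131,438,563): 131+438 > 563 → valid
(301,343,345): 301+343 > 345 → valid
(94,217,307): 94+217 > 307 → valid
(106,354,411): 106+354 > 411 → valid
6 of the 7 triples form a triangle.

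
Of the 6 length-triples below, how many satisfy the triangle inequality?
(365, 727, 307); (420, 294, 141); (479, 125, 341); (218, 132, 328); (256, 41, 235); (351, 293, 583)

(307,365,727): 307+365 ≤ 727 → not valid
(141,294,420): 141+294 > 420 → valid
(125,341,479): 125+341 ≤ 479 → not valid
(132,218,328): 132+218 > 328 → valid
(41,235,256): 41+235 > 256 → valid
(293,351,583): 293+351 > 583 → valid
4 of the 6 triples form a triangle.

4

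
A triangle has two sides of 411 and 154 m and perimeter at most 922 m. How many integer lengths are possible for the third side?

Triangle inequality: 257 < x < 565. Perimeter ≤ 922 gives x ≤ 922 − 411 − 154 = 357.
So 257 < x ≤ 357; integers 258 through 357: 100 values.

100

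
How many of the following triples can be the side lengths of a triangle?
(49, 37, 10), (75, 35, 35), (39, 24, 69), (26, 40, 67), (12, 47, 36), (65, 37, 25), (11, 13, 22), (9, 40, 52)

(10,37,49): 10+37 ≤ 49 → not valid
(35,35,75): 35+35 ≤ 75 → not valid
(24,39,69): 24+39 ≤ 69 → not valid
(26,40,67): 26+40 ≤ 67 → not valid
(12,36,47): 12+36 > 47 → valid
(25,37,65): 25+37 ≤ 65 → not valid
(11,13,22): 11+13 > 22 → valid
(9,40,52): 9+40 ≤ 52 → not valid
2 of the 8 triples form a triangle.

2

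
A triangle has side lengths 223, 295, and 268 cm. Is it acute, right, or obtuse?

Compare the square of the longest side to the sum of squares of the other two: 223² + 268² = 121553 > 87025 = 295².

acute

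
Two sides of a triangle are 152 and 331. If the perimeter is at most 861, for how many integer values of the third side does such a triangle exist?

Triangle inequality: 179 < x < 483. Perimeter ≤ 861 gives x ≤ 861 − 152 − 331 = 378.
So 179 < x ≤ 378; integers 180 through 378: 199 values.

199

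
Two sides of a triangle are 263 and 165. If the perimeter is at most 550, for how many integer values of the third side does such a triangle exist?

24

Triangle inequality: 98 < x < 428. Perimeter ≤ 550 gives x ≤ 550 − 263 − 165 = 122.
So 98 < x ≤ 122; integers 99 through 122: 24 values.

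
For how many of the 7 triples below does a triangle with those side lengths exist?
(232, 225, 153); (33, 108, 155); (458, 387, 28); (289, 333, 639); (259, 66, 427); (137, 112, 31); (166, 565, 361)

(153,225,232): 153+225 > 232 → valid
(33,108,155): 33+108 ≤ 155 → not valid
(28,387,458): 28+387 ≤ 458 → not valid
(289,333,639): 289+333 ≤ 639 → not valid
(66,259,427): 66+259 ≤ 427 → not valid
(31,112,137): 31+112 > 137 → valid
(166,361,565): 166+361 ≤ 565 → not valid
2 of the 7 triples form a triangle.

2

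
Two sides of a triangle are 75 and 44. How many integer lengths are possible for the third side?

The third side lies in the open interval (31, 119).
Integers from 32 to 118 inclusive: 118 − 32 + 1 = 87.

87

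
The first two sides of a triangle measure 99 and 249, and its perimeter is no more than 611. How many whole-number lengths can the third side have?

Triangle inequality: 150 < x < 348. Perimeter ≤ 611 gives x ≤ 611 − 99 − 249 = 263.
So 150 < x ≤ 263; integers 151 through 263: 113 values.

113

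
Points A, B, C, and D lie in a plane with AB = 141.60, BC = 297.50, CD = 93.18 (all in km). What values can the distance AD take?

62.72 ≤ AD ≤ 532.28 km

The maximum is all hops collinear in one direction: 141.60 + 297.50 + 93.18 = 532.28.
The longest hop is 297.50; the others sum to 234.78. Folding the others back against it leaves at least 297.50 − 234.78 = 62.72.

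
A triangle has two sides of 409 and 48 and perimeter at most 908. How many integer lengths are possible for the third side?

Triangle inequality: 361 < x < 457. Perimeter ≤ 908 gives x ≤ 908 − 409 − 48 = 451.
So 361 < x ≤ 451; integers 362 through 451: 90 values.

90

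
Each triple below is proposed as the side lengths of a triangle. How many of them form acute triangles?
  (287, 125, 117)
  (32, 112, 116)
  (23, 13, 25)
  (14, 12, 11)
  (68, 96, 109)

(287,125,117): 117+125 ≤ 287, not a triangle
(32,112,116): 32²+112² = 13568 > 13456 = 116² → acute
(23,13,25): 13²+23² = 698 > 625 = 25² → acute
(14,12,11): 11²+12² = 265 > 196 = 14² → acute
(68,96,109): 68²+96² = 13840 > 11881 = 109² → acute
4 of the 5 are acute.

4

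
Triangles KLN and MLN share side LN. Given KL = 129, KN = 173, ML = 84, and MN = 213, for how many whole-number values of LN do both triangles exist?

167

From triangle KLN: 44 < LN < 302.
From triangle MLN: 129 < LN < 297.
Intersection: 129 < LN < 297, so integers 130 through 296: 167 values.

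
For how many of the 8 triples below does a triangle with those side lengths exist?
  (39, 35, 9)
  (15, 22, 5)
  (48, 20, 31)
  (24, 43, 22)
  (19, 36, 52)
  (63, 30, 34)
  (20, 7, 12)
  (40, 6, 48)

5

(9,35,39): 9+35 > 39 → valid
(5,15,22): 5+15 ≤ 22 → not valid
(20,31,48): 20+31 > 48 → valid
(22,24,43): 22+24 > 43 → valid
(19,36,52): 19+36 > 52 → valid
(30,34,63): 30+34 > 63 → valid
(7,12,20): 7+12 ≤ 20 → not valid
(6,40,48): 6+40 ≤ 48 → not valid
5 of the 8 triples form a triangle.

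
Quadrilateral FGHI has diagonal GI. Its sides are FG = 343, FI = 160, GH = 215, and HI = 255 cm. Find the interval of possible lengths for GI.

183 < GI < 470

From triangle FGI: |343 − 160| < GI < 343 + 160, i.e. 183 < GI < 503.
From triangle HGI: 40 < GI < 470.
Both must hold, so GI lies in the intersection.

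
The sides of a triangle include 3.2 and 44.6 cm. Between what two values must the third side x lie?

By the triangle inequality, x must be less than 3.2 + 44.6 = 47.8 and greater than |3.2 − 44.6| = 41.4.

41.4 < x < 47.8 (cm)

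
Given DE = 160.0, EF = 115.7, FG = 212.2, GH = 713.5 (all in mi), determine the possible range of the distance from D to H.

The maximum is all hops collinear in one direction: 160.0 + 115.7 + 212.2 + 713.5 = 1201.4.
The longest hop is 713.5; the others sum to 487.9. Folding the others back against it leaves at least 713.5 − 487.9 = 225.6.

225.6 ≤ DH ≤ 1201.4 mi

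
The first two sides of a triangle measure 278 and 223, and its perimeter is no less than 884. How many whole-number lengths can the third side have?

118

Triangle inequality: 55 < x < 501. Perimeter ≥ 884 gives x ≥ 884 − 278 − 223 = 383.
So 383 ≤ x < 501; integers 383 through 500: 118 values.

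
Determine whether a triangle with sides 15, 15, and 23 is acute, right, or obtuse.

obtuse

Compare the square of the longest side to the sum of squares of the other two: 15² + 15² = 450 < 529 = 23².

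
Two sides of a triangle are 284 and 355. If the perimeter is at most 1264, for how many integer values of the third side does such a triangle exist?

Triangle inequality: 71 < x < 639. Perimeter ≤ 1264 gives x ≤ 1264 − 284 − 355 = 625.
So 71 < x ≤ 625; integers 72 through 625: 554 values.

554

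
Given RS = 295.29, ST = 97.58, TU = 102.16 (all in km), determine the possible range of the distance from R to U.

95.55 ≤ RU ≤ 495.03 km

The maximum is all hops collinear in one direction: 295.29 + 97.58 + 102.16 = 495.03.
The longest hop is 295.29; the others sum to 199.74. Folding the others back against it leaves at least 295.29 − 199.74 = 95.55.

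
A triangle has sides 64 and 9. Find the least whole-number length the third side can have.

56

The third side must be strictly greater than |64 − 9| = 55.
The smallest integer above 55 is 56.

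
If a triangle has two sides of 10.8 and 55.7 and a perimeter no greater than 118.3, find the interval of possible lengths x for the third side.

44.9 < x ≤ 51.8

Triangle inequality alone gives 44.9 < x < 66.5.
The perimeter condition gives x ≤ 118.3 − 10.8 − 55.7 = 51.8.
Intersecting the two: 44.9 < x ≤ 51.8.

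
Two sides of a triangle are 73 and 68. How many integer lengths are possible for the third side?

135

The third side lies in the open interval (5, 141).
Integers from 6 to 140 inclusive: 140 − 6 + 1 = 135.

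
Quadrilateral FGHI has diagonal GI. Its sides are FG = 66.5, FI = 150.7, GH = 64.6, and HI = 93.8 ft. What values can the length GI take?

84.2 < GI < 158.4

From triangle FGI: |66.5 − 150.7| < GI < 66.5 + 150.7, i.e. 84.2 < GI < 217.2.
From triangle HGI: 29.2 < GI < 158.4.
Both must hold, so GI lies in the intersection.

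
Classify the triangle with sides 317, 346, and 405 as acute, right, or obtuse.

acute

Compare the square of the longest side to the sum of squares of the other two: 317² + 346² = 220205 > 164025 = 405².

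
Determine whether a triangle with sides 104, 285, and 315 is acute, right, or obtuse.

Compare the square of the longest side to the sum of squares of the other two: 104² + 285² = 92041 < 99225 = 315².

obtuse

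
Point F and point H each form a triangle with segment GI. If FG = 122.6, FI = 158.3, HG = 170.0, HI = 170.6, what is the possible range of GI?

From triangle FGI: |122.6 − 158.3| < GI < 122.6 + 158.3, i.e. 35.7 < GI < 280.9.
From triangle HGI: 0.6 < GI < 340.6.
Both must hold, so GI lies in the intersection.

35.7 < GI < 280.9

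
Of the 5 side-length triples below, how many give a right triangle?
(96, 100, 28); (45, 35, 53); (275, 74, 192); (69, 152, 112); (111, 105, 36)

2

(96,100,28): 28²+96² = 10000 = 100² → right
(45,35,53): 35²+45² = 3250 > 2809 = 53² → acute
(275,74,192): 74+192 ≤ 275, not a triangle
(69,152,112): 69²+112² = 17305 < 23104 = 152² → obtuse
(111,105,36): 36²+105² = 12321 = 111² → right
2 of the 5 are right.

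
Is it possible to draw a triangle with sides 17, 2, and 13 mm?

No

The longest side is 17, but the other two sum to only 15.
15 < 17, so the triangle inequality fails.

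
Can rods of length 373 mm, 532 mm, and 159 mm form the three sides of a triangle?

No

The two shorter sides sum to 532, exactly equal to the longest side 532.
That gives only a degenerate (flat) triangle — the inequality must be strict.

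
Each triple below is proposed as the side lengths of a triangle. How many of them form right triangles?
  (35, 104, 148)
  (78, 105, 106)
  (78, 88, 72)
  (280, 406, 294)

(35,104,148): 35+104 ≤ 148, not a triangle
(78,105,106): 78²+105² = 17109 > 11236 = 106² → acute
(78,88,72): 72²+78² = 11268 > 7744 = 88² → acute
(280,406,294): 280²+294² = 164836 = 406² → right
1 of the 4 is right.

1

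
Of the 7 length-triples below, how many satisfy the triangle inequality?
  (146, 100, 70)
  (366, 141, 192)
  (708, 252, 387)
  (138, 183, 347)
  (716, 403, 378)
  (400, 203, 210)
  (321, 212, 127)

(70,100,146): 70+100 > 146 → valid
(141,192,366): 141+192 ≤ 366 → not valid
(252,387,708): 252+387 ≤ 708 → not valid
(138,183,347): 138+183 ≤ 347 → not valid
(378,403,716): 378+403 > 716 → valid
(203,210,400): 203+210 > 400 → valid
(127,212,321): 127+212 > 321 → valid
4 of the 7 triples form a triangle.

4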